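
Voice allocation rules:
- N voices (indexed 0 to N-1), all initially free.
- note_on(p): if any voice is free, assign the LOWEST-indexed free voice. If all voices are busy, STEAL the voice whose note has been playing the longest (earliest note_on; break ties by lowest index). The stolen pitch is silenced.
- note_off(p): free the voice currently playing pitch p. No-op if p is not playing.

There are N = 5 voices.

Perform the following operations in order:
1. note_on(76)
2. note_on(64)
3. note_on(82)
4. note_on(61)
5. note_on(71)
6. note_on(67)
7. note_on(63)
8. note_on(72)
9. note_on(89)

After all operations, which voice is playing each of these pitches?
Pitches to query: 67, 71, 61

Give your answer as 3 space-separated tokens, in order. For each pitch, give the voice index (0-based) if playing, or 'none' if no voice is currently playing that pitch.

Op 1: note_on(76): voice 0 is free -> assigned | voices=[76 - - - -]
Op 2: note_on(64): voice 1 is free -> assigned | voices=[76 64 - - -]
Op 3: note_on(82): voice 2 is free -> assigned | voices=[76 64 82 - -]
Op 4: note_on(61): voice 3 is free -> assigned | voices=[76 64 82 61 -]
Op 5: note_on(71): voice 4 is free -> assigned | voices=[76 64 82 61 71]
Op 6: note_on(67): all voices busy, STEAL voice 0 (pitch 76, oldest) -> assign | voices=[67 64 82 61 71]
Op 7: note_on(63): all voices busy, STEAL voice 1 (pitch 64, oldest) -> assign | voices=[67 63 82 61 71]
Op 8: note_on(72): all voices busy, STEAL voice 2 (pitch 82, oldest) -> assign | voices=[67 63 72 61 71]
Op 9: note_on(89): all voices busy, STEAL voice 3 (pitch 61, oldest) -> assign | voices=[67 63 72 89 71]

Answer: 0 4 none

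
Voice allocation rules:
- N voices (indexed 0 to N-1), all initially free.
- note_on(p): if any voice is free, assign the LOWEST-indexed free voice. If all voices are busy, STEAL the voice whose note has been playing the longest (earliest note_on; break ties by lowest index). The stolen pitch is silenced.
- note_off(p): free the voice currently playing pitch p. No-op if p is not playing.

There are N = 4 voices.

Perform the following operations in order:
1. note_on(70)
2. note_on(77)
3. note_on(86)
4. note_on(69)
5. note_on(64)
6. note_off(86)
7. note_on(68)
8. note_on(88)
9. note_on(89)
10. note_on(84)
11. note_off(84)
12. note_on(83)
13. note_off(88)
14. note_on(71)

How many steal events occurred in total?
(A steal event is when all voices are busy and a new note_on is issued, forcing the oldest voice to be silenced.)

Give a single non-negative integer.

Op 1: note_on(70): voice 0 is free -> assigned | voices=[70 - - -]
Op 2: note_on(77): voice 1 is free -> assigned | voices=[70 77 - -]
Op 3: note_on(86): voice 2 is free -> assigned | voices=[70 77 86 -]
Op 4: note_on(69): voice 3 is free -> assigned | voices=[70 77 86 69]
Op 5: note_on(64): all voices busy, STEAL voice 0 (pitch 70, oldest) -> assign | voices=[64 77 86 69]
Op 6: note_off(86): free voice 2 | voices=[64 77 - 69]
Op 7: note_on(68): voice 2 is free -> assigned | voices=[64 77 68 69]
Op 8: note_on(88): all voices busy, STEAL voice 1 (pitch 77, oldest) -> assign | voices=[64 88 68 69]
Op 9: note_on(89): all voices busy, STEAL voice 3 (pitch 69, oldest) -> assign | voices=[64 88 68 89]
Op 10: note_on(84): all voices busy, STEAL voice 0 (pitch 64, oldest) -> assign | voices=[84 88 68 89]
Op 11: note_off(84): free voice 0 | voices=[- 88 68 89]
Op 12: note_on(83): voice 0 is free -> assigned | voices=[83 88 68 89]
Op 13: note_off(88): free voice 1 | voices=[83 - 68 89]
Op 14: note_on(71): voice 1 is free -> assigned | voices=[83 71 68 89]

Answer: 4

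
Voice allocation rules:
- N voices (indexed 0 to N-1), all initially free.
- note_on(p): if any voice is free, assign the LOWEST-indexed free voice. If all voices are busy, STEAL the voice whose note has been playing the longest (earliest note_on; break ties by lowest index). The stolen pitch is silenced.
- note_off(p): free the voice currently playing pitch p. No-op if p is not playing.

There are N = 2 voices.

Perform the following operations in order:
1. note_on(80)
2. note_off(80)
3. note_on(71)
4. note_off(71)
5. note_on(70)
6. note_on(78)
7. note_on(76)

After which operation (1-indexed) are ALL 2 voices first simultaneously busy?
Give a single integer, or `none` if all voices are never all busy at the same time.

Answer: 6

Derivation:
Op 1: note_on(80): voice 0 is free -> assigned | voices=[80 -]
Op 2: note_off(80): free voice 0 | voices=[- -]
Op 3: note_on(71): voice 0 is free -> assigned | voices=[71 -]
Op 4: note_off(71): free voice 0 | voices=[- -]
Op 5: note_on(70): voice 0 is free -> assigned | voices=[70 -]
Op 6: note_on(78): voice 1 is free -> assigned | voices=[70 78]
Op 7: note_on(76): all voices busy, STEAL voice 0 (pitch 70, oldest) -> assign | voices=[76 78]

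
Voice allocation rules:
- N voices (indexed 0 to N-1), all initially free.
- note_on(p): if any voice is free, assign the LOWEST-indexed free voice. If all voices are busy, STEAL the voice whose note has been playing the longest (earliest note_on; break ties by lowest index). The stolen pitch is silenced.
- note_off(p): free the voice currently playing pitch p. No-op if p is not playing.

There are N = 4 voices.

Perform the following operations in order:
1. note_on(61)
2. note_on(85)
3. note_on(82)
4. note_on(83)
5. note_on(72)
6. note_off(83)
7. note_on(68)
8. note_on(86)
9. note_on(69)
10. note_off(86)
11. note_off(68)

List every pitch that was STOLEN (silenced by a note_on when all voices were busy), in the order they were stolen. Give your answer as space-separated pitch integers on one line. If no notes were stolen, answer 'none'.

Answer: 61 85 82

Derivation:
Op 1: note_on(61): voice 0 is free -> assigned | voices=[61 - - -]
Op 2: note_on(85): voice 1 is free -> assigned | voices=[61 85 - -]
Op 3: note_on(82): voice 2 is free -> assigned | voices=[61 85 82 -]
Op 4: note_on(83): voice 3 is free -> assigned | voices=[61 85 82 83]
Op 5: note_on(72): all voices busy, STEAL voice 0 (pitch 61, oldest) -> assign | voices=[72 85 82 83]
Op 6: note_off(83): free voice 3 | voices=[72 85 82 -]
Op 7: note_on(68): voice 3 is free -> assigned | voices=[72 85 82 68]
Op 8: note_on(86): all voices busy, STEAL voice 1 (pitch 85, oldest) -> assign | voices=[72 86 82 68]
Op 9: note_on(69): all voices busy, STEAL voice 2 (pitch 82, oldest) -> assign | voices=[72 86 69 68]
Op 10: note_off(86): free voice 1 | voices=[72 - 69 68]
Op 11: note_off(68): free voice 3 | voices=[72 - 69 -]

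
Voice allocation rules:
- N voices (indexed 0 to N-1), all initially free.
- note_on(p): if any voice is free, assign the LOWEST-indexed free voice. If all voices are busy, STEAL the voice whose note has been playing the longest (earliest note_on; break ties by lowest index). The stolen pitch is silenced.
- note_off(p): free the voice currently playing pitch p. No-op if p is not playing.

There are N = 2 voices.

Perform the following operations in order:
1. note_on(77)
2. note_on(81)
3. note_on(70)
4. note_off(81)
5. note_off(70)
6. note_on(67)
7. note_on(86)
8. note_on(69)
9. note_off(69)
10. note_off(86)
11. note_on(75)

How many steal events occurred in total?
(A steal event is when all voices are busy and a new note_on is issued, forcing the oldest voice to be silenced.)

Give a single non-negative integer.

Answer: 2

Derivation:
Op 1: note_on(77): voice 0 is free -> assigned | voices=[77 -]
Op 2: note_on(81): voice 1 is free -> assigned | voices=[77 81]
Op 3: note_on(70): all voices busy, STEAL voice 0 (pitch 77, oldest) -> assign | voices=[70 81]
Op 4: note_off(81): free voice 1 | voices=[70 -]
Op 5: note_off(70): free voice 0 | voices=[- -]
Op 6: note_on(67): voice 0 is free -> assigned | voices=[67 -]
Op 7: note_on(86): voice 1 is free -> assigned | voices=[67 86]
Op 8: note_on(69): all voices busy, STEAL voice 0 (pitch 67, oldest) -> assign | voices=[69 86]
Op 9: note_off(69): free voice 0 | voices=[- 86]
Op 10: note_off(86): free voice 1 | voices=[- -]
Op 11: note_on(75): voice 0 is free -> assigned | voices=[75 -]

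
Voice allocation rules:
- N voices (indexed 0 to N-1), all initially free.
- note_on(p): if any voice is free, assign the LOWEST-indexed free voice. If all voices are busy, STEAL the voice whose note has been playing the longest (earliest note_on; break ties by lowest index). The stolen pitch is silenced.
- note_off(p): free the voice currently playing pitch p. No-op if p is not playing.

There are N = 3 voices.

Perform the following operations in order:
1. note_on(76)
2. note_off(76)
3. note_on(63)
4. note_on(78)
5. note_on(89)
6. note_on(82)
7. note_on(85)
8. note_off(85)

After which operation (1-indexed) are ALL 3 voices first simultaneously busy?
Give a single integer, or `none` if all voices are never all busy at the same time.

Op 1: note_on(76): voice 0 is free -> assigned | voices=[76 - -]
Op 2: note_off(76): free voice 0 | voices=[- - -]
Op 3: note_on(63): voice 0 is free -> assigned | voices=[63 - -]
Op 4: note_on(78): voice 1 is free -> assigned | voices=[63 78 -]
Op 5: note_on(89): voice 2 is free -> assigned | voices=[63 78 89]
Op 6: note_on(82): all voices busy, STEAL voice 0 (pitch 63, oldest) -> assign | voices=[82 78 89]
Op 7: note_on(85): all voices busy, STEAL voice 1 (pitch 78, oldest) -> assign | voices=[82 85 89]
Op 8: note_off(85): free voice 1 | voices=[82 - 89]

Answer: 5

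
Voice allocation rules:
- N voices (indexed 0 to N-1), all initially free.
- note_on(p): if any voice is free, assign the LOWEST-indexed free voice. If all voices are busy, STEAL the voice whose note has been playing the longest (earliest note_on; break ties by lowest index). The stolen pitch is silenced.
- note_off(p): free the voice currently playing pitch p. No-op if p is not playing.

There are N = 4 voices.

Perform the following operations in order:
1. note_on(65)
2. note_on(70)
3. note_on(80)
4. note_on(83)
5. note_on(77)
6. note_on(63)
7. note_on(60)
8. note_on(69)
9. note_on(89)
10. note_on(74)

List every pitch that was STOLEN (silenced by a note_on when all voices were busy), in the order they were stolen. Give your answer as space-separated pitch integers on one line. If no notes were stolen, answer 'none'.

Answer: 65 70 80 83 77 63

Derivation:
Op 1: note_on(65): voice 0 is free -> assigned | voices=[65 - - -]
Op 2: note_on(70): voice 1 is free -> assigned | voices=[65 70 - -]
Op 3: note_on(80): voice 2 is free -> assigned | voices=[65 70 80 -]
Op 4: note_on(83): voice 3 is free -> assigned | voices=[65 70 80 83]
Op 5: note_on(77): all voices busy, STEAL voice 0 (pitch 65, oldest) -> assign | voices=[77 70 80 83]
Op 6: note_on(63): all voices busy, STEAL voice 1 (pitch 70, oldest) -> assign | voices=[77 63 80 83]
Op 7: note_on(60): all voices busy, STEAL voice 2 (pitch 80, oldest) -> assign | voices=[77 63 60 83]
Op 8: note_on(69): all voices busy, STEAL voice 3 (pitch 83, oldest) -> assign | voices=[77 63 60 69]
Op 9: note_on(89): all voices busy, STEAL voice 0 (pitch 77, oldest) -> assign | voices=[89 63 60 69]
Op 10: note_on(74): all voices busy, STEAL voice 1 (pitch 63, oldest) -> assign | voices=[89 74 60 69]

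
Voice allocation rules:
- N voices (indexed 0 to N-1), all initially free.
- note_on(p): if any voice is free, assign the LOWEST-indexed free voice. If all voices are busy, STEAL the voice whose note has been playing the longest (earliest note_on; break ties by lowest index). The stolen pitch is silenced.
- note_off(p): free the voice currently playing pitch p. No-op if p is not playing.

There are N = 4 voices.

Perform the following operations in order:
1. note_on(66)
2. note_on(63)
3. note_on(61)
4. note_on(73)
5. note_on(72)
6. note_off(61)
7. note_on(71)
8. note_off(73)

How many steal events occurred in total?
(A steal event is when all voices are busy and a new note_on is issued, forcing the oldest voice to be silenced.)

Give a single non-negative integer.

Answer: 1

Derivation:
Op 1: note_on(66): voice 0 is free -> assigned | voices=[66 - - -]
Op 2: note_on(63): voice 1 is free -> assigned | voices=[66 63 - -]
Op 3: note_on(61): voice 2 is free -> assigned | voices=[66 63 61 -]
Op 4: note_on(73): voice 3 is free -> assigned | voices=[66 63 61 73]
Op 5: note_on(72): all voices busy, STEAL voice 0 (pitch 66, oldest) -> assign | voices=[72 63 61 73]
Op 6: note_off(61): free voice 2 | voices=[72 63 - 73]
Op 7: note_on(71): voice 2 is free -> assigned | voices=[72 63 71 73]
Op 8: note_off(73): free voice 3 | voices=[72 63 71 -]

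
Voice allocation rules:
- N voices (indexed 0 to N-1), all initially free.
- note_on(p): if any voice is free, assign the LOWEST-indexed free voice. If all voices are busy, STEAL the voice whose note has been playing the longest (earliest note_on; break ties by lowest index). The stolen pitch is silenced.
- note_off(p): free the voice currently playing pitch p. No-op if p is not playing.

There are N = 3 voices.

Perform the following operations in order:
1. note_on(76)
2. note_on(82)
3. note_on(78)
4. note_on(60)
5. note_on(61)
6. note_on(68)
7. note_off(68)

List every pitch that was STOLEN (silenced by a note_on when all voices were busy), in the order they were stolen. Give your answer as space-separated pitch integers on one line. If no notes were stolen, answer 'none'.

Answer: 76 82 78

Derivation:
Op 1: note_on(76): voice 0 is free -> assigned | voices=[76 - -]
Op 2: note_on(82): voice 1 is free -> assigned | voices=[76 82 -]
Op 3: note_on(78): voice 2 is free -> assigned | voices=[76 82 78]
Op 4: note_on(60): all voices busy, STEAL voice 0 (pitch 76, oldest) -> assign | voices=[60 82 78]
Op 5: note_on(61): all voices busy, STEAL voice 1 (pitch 82, oldest) -> assign | voices=[60 61 78]
Op 6: note_on(68): all voices busy, STEAL voice 2 (pitch 78, oldest) -> assign | voices=[60 61 68]
Op 7: note_off(68): free voice 2 | voices=[60 61 -]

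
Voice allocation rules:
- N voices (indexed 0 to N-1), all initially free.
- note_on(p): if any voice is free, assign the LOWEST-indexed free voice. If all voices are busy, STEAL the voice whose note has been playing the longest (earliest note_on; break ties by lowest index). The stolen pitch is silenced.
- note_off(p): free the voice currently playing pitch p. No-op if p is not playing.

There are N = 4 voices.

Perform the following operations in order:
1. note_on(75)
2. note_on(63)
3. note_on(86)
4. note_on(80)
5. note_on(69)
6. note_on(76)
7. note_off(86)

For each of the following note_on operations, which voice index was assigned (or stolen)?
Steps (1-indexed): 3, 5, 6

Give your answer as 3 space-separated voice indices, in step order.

Op 1: note_on(75): voice 0 is free -> assigned | voices=[75 - - -]
Op 2: note_on(63): voice 1 is free -> assigned | voices=[75 63 - -]
Op 3: note_on(86): voice 2 is free -> assigned | voices=[75 63 86 -]
Op 4: note_on(80): voice 3 is free -> assigned | voices=[75 63 86 80]
Op 5: note_on(69): all voices busy, STEAL voice 0 (pitch 75, oldest) -> assign | voices=[69 63 86 80]
Op 6: note_on(76): all voices busy, STEAL voice 1 (pitch 63, oldest) -> assign | voices=[69 76 86 80]
Op 7: note_off(86): free voice 2 | voices=[69 76 - 80]

Answer: 2 0 1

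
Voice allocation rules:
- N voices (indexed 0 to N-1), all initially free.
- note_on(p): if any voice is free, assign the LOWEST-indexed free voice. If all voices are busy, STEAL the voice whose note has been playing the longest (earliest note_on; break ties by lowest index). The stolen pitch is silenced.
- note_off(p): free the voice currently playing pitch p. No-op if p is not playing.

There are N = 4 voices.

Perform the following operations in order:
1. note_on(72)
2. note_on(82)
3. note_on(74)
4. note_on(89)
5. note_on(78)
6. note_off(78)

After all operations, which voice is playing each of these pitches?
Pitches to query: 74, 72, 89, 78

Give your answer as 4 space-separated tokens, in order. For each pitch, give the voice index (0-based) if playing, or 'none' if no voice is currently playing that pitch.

Answer: 2 none 3 none

Derivation:
Op 1: note_on(72): voice 0 is free -> assigned | voices=[72 - - -]
Op 2: note_on(82): voice 1 is free -> assigned | voices=[72 82 - -]
Op 3: note_on(74): voice 2 is free -> assigned | voices=[72 82 74 -]
Op 4: note_on(89): voice 3 is free -> assigned | voices=[72 82 74 89]
Op 5: note_on(78): all voices busy, STEAL voice 0 (pitch 72, oldest) -> assign | voices=[78 82 74 89]
Op 6: note_off(78): free voice 0 | voices=[- 82 74 89]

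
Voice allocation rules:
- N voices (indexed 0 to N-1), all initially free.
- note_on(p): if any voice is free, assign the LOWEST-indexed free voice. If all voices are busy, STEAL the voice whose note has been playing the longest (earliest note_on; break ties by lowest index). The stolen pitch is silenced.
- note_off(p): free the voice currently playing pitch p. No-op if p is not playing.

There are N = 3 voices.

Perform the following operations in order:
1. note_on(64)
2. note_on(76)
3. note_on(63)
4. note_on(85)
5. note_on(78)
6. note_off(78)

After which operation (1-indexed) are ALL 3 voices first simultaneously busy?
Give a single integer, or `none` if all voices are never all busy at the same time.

Op 1: note_on(64): voice 0 is free -> assigned | voices=[64 - -]
Op 2: note_on(76): voice 1 is free -> assigned | voices=[64 76 -]
Op 3: note_on(63): voice 2 is free -> assigned | voices=[64 76 63]
Op 4: note_on(85): all voices busy, STEAL voice 0 (pitch 64, oldest) -> assign | voices=[85 76 63]
Op 5: note_on(78): all voices busy, STEAL voice 1 (pitch 76, oldest) -> assign | voices=[85 78 63]
Op 6: note_off(78): free voice 1 | voices=[85 - 63]

Answer: 3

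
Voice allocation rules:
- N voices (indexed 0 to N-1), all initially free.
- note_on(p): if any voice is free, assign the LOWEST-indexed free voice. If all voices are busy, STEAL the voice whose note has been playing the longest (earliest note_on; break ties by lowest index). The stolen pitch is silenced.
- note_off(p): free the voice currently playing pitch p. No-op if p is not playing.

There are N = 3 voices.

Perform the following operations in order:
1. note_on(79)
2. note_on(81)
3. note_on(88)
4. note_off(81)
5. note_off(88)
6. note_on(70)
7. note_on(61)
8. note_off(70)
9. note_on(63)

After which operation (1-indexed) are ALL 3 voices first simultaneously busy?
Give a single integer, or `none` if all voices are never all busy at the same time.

Answer: 3

Derivation:
Op 1: note_on(79): voice 0 is free -> assigned | voices=[79 - -]
Op 2: note_on(81): voice 1 is free -> assigned | voices=[79 81 -]
Op 3: note_on(88): voice 2 is free -> assigned | voices=[79 81 88]
Op 4: note_off(81): free voice 1 | voices=[79 - 88]
Op 5: note_off(88): free voice 2 | voices=[79 - -]
Op 6: note_on(70): voice 1 is free -> assigned | voices=[79 70 -]
Op 7: note_on(61): voice 2 is free -> assigned | voices=[79 70 61]
Op 8: note_off(70): free voice 1 | voices=[79 - 61]
Op 9: note_on(63): voice 1 is free -> assigned | voices=[79 63 61]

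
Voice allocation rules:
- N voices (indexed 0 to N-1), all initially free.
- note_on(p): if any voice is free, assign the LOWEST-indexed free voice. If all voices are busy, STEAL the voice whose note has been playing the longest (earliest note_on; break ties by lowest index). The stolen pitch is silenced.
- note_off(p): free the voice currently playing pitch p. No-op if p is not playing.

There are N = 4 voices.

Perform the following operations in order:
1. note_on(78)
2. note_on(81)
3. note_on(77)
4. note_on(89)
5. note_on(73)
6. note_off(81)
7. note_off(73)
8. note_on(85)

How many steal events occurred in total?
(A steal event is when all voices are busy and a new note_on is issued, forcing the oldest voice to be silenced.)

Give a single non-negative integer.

Op 1: note_on(78): voice 0 is free -> assigned | voices=[78 - - -]
Op 2: note_on(81): voice 1 is free -> assigned | voices=[78 81 - -]
Op 3: note_on(77): voice 2 is free -> assigned | voices=[78 81 77 -]
Op 4: note_on(89): voice 3 is free -> assigned | voices=[78 81 77 89]
Op 5: note_on(73): all voices busy, STEAL voice 0 (pitch 78, oldest) -> assign | voices=[73 81 77 89]
Op 6: note_off(81): free voice 1 | voices=[73 - 77 89]
Op 7: note_off(73): free voice 0 | voices=[- - 77 89]
Op 8: note_on(85): voice 0 is free -> assigned | voices=[85 - 77 89]

Answer: 1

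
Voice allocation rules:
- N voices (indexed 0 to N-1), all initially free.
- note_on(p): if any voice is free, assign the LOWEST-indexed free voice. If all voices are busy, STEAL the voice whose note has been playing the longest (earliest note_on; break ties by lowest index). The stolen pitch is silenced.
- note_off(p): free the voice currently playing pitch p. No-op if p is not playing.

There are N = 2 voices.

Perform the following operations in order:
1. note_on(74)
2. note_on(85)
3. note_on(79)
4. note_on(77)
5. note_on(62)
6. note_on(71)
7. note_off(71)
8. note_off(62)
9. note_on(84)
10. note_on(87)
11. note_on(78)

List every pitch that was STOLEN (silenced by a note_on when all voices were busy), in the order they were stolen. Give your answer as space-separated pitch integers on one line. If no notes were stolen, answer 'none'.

Op 1: note_on(74): voice 0 is free -> assigned | voices=[74 -]
Op 2: note_on(85): voice 1 is free -> assigned | voices=[74 85]
Op 3: note_on(79): all voices busy, STEAL voice 0 (pitch 74, oldest) -> assign | voices=[79 85]
Op 4: note_on(77): all voices busy, STEAL voice 1 (pitch 85, oldest) -> assign | voices=[79 77]
Op 5: note_on(62): all voices busy, STEAL voice 0 (pitch 79, oldest) -> assign | voices=[62 77]
Op 6: note_on(71): all voices busy, STEAL voice 1 (pitch 77, oldest) -> assign | voices=[62 71]
Op 7: note_off(71): free voice 1 | voices=[62 -]
Op 8: note_off(62): free voice 0 | voices=[- -]
Op 9: note_on(84): voice 0 is free -> assigned | voices=[84 -]
Op 10: note_on(87): voice 1 is free -> assigned | voices=[84 87]
Op 11: note_on(78): all voices busy, STEAL voice 0 (pitch 84, oldest) -> assign | voices=[78 87]

Answer: 74 85 79 77 84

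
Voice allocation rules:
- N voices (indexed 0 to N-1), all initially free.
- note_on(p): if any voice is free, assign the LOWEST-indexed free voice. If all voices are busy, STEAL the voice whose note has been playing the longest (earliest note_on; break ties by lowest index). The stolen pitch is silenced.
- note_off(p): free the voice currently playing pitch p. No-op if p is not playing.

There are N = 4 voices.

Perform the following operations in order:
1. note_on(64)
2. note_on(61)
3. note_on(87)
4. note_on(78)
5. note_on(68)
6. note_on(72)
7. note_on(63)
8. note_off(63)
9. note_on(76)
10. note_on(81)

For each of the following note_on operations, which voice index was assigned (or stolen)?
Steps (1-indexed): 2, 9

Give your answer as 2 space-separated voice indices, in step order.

Op 1: note_on(64): voice 0 is free -> assigned | voices=[64 - - -]
Op 2: note_on(61): voice 1 is free -> assigned | voices=[64 61 - -]
Op 3: note_on(87): voice 2 is free -> assigned | voices=[64 61 87 -]
Op 4: note_on(78): voice 3 is free -> assigned | voices=[64 61 87 78]
Op 5: note_on(68): all voices busy, STEAL voice 0 (pitch 64, oldest) -> assign | voices=[68 61 87 78]
Op 6: note_on(72): all voices busy, STEAL voice 1 (pitch 61, oldest) -> assign | voices=[68 72 87 78]
Op 7: note_on(63): all voices busy, STEAL voice 2 (pitch 87, oldest) -> assign | voices=[68 72 63 78]
Op 8: note_off(63): free voice 2 | voices=[68 72 - 78]
Op 9: note_on(76): voice 2 is free -> assigned | voices=[68 72 76 78]
Op 10: note_on(81): all voices busy, STEAL voice 3 (pitch 78, oldest) -> assign | voices=[68 72 76 81]

Answer: 1 2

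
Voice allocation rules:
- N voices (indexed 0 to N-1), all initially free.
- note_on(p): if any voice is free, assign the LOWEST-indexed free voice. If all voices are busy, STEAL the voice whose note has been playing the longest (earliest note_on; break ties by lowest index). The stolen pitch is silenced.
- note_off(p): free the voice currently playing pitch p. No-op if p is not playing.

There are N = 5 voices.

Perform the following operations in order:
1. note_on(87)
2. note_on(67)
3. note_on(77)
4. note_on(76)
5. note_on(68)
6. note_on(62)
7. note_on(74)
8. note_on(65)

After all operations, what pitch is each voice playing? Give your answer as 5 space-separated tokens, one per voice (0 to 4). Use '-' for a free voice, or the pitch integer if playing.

Op 1: note_on(87): voice 0 is free -> assigned | voices=[87 - - - -]
Op 2: note_on(67): voice 1 is free -> assigned | voices=[87 67 - - -]
Op 3: note_on(77): voice 2 is free -> assigned | voices=[87 67 77 - -]
Op 4: note_on(76): voice 3 is free -> assigned | voices=[87 67 77 76 -]
Op 5: note_on(68): voice 4 is free -> assigned | voices=[87 67 77 76 68]
Op 6: note_on(62): all voices busy, STEAL voice 0 (pitch 87, oldest) -> assign | voices=[62 67 77 76 68]
Op 7: note_on(74): all voices busy, STEAL voice 1 (pitch 67, oldest) -> assign | voices=[62 74 77 76 68]
Op 8: note_on(65): all voices busy, STEAL voice 2 (pitch 77, oldest) -> assign | voices=[62 74 65 76 68]

Answer: 62 74 65 76 68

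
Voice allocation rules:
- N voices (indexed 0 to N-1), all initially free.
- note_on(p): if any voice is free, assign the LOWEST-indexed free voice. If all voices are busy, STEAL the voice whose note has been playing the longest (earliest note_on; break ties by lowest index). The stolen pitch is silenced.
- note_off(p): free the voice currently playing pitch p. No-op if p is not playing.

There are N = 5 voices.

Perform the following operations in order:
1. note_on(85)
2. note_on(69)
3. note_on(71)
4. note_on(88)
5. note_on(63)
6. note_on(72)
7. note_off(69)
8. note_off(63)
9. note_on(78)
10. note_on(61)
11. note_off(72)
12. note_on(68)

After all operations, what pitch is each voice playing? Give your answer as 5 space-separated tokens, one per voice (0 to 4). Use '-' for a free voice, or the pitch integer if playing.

Op 1: note_on(85): voice 0 is free -> assigned | voices=[85 - - - -]
Op 2: note_on(69): voice 1 is free -> assigned | voices=[85 69 - - -]
Op 3: note_on(71): voice 2 is free -> assigned | voices=[85 69 71 - -]
Op 4: note_on(88): voice 3 is free -> assigned | voices=[85 69 71 88 -]
Op 5: note_on(63): voice 4 is free -> assigned | voices=[85 69 71 88 63]
Op 6: note_on(72): all voices busy, STEAL voice 0 (pitch 85, oldest) -> assign | voices=[72 69 71 88 63]
Op 7: note_off(69): free voice 1 | voices=[72 - 71 88 63]
Op 8: note_off(63): free voice 4 | voices=[72 - 71 88 -]
Op 9: note_on(78): voice 1 is free -> assigned | voices=[72 78 71 88 -]
Op 10: note_on(61): voice 4 is free -> assigned | voices=[72 78 71 88 61]
Op 11: note_off(72): free voice 0 | voices=[- 78 71 88 61]
Op 12: note_on(68): voice 0 is free -> assigned | voices=[68 78 71 88 61]

Answer: 68 78 71 88 61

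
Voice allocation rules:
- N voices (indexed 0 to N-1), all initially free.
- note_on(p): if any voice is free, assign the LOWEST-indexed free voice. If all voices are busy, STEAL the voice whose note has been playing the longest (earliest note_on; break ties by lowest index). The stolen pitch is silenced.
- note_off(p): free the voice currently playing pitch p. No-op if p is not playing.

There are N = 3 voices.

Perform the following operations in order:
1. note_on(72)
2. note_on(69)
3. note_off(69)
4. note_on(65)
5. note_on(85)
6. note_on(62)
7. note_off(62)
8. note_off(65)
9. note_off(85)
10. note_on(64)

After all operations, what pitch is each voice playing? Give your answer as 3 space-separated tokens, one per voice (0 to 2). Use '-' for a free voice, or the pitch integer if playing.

Answer: 64 - -

Derivation:
Op 1: note_on(72): voice 0 is free -> assigned | voices=[72 - -]
Op 2: note_on(69): voice 1 is free -> assigned | voices=[72 69 -]
Op 3: note_off(69): free voice 1 | voices=[72 - -]
Op 4: note_on(65): voice 1 is free -> assigned | voices=[72 65 -]
Op 5: note_on(85): voice 2 is free -> assigned | voices=[72 65 85]
Op 6: note_on(62): all voices busy, STEAL voice 0 (pitch 72, oldest) -> assign | voices=[62 65 85]
Op 7: note_off(62): free voice 0 | voices=[- 65 85]
Op 8: note_off(65): free voice 1 | voices=[- - 85]
Op 9: note_off(85): free voice 2 | voices=[- - -]
Op 10: note_on(64): voice 0 is free -> assigned | voices=[64 - -]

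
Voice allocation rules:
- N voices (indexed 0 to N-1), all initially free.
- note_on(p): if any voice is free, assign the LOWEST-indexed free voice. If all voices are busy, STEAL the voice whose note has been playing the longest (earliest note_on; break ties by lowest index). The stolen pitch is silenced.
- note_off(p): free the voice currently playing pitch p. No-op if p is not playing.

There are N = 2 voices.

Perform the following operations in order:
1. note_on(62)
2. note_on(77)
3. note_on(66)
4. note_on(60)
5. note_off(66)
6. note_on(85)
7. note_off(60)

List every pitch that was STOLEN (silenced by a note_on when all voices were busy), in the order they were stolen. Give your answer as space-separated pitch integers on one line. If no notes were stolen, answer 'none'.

Answer: 62 77

Derivation:
Op 1: note_on(62): voice 0 is free -> assigned | voices=[62 -]
Op 2: note_on(77): voice 1 is free -> assigned | voices=[62 77]
Op 3: note_on(66): all voices busy, STEAL voice 0 (pitch 62, oldest) -> assign | voices=[66 77]
Op 4: note_on(60): all voices busy, STEAL voice 1 (pitch 77, oldest) -> assign | voices=[66 60]
Op 5: note_off(66): free voice 0 | voices=[- 60]
Op 6: note_on(85): voice 0 is free -> assigned | voices=[85 60]
Op 7: note_off(60): free voice 1 | voices=[85 -]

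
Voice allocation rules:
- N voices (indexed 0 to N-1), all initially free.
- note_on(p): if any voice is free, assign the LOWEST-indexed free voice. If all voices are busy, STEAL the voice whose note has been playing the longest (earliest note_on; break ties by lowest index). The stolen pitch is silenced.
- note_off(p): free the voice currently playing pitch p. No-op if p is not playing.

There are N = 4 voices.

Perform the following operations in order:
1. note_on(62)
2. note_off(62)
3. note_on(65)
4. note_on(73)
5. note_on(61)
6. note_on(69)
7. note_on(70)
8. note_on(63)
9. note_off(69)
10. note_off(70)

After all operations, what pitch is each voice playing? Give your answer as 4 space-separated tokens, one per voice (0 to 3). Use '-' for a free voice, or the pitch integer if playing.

Op 1: note_on(62): voice 0 is free -> assigned | voices=[62 - - -]
Op 2: note_off(62): free voice 0 | voices=[- - - -]
Op 3: note_on(65): voice 0 is free -> assigned | voices=[65 - - -]
Op 4: note_on(73): voice 1 is free -> assigned | voices=[65 73 - -]
Op 5: note_on(61): voice 2 is free -> assigned | voices=[65 73 61 -]
Op 6: note_on(69): voice 3 is free -> assigned | voices=[65 73 61 69]
Op 7: note_on(70): all voices busy, STEAL voice 0 (pitch 65, oldest) -> assign | voices=[70 73 61 69]
Op 8: note_on(63): all voices busy, STEAL voice 1 (pitch 73, oldest) -> assign | voices=[70 63 61 69]
Op 9: note_off(69): free voice 3 | voices=[70 63 61 -]
Op 10: note_off(70): free voice 0 | voices=[- 63 61 -]

Answer: - 63 61 -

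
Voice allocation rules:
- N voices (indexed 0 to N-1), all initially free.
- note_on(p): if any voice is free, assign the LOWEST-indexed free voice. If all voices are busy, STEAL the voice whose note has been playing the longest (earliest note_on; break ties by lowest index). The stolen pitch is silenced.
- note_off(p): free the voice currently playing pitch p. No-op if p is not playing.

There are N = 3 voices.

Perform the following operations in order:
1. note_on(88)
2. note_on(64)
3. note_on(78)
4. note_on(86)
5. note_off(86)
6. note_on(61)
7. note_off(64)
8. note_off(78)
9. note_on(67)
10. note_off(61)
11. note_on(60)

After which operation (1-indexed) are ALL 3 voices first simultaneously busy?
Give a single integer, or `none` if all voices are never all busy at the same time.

Answer: 3

Derivation:
Op 1: note_on(88): voice 0 is free -> assigned | voices=[88 - -]
Op 2: note_on(64): voice 1 is free -> assigned | voices=[88 64 -]
Op 3: note_on(78): voice 2 is free -> assigned | voices=[88 64 78]
Op 4: note_on(86): all voices busy, STEAL voice 0 (pitch 88, oldest) -> assign | voices=[86 64 78]
Op 5: note_off(86): free voice 0 | voices=[- 64 78]
Op 6: note_on(61): voice 0 is free -> assigned | voices=[61 64 78]
Op 7: note_off(64): free voice 1 | voices=[61 - 78]
Op 8: note_off(78): free voice 2 | voices=[61 - -]
Op 9: note_on(67): voice 1 is free -> assigned | voices=[61 67 -]
Op 10: note_off(61): free voice 0 | voices=[- 67 -]
Op 11: note_on(60): voice 0 is free -> assigned | voices=[60 67 -]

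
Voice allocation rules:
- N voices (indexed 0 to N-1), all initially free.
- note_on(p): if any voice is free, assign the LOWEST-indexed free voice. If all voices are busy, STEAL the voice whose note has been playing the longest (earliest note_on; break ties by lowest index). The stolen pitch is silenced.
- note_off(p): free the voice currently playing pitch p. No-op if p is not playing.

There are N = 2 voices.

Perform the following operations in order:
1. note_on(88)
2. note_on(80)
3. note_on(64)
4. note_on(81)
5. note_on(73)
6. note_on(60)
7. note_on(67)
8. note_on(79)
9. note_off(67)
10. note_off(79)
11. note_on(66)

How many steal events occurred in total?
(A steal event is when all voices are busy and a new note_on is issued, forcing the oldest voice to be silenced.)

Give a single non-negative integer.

Answer: 6

Derivation:
Op 1: note_on(88): voice 0 is free -> assigned | voices=[88 -]
Op 2: note_on(80): voice 1 is free -> assigned | voices=[88 80]
Op 3: note_on(64): all voices busy, STEAL voice 0 (pitch 88, oldest) -> assign | voices=[64 80]
Op 4: note_on(81): all voices busy, STEAL voice 1 (pitch 80, oldest) -> assign | voices=[64 81]
Op 5: note_on(73): all voices busy, STEAL voice 0 (pitch 64, oldest) -> assign | voices=[73 81]
Op 6: note_on(60): all voices busy, STEAL voice 1 (pitch 81, oldest) -> assign | voices=[73 60]
Op 7: note_on(67): all voices busy, STEAL voice 0 (pitch 73, oldest) -> assign | voices=[67 60]
Op 8: note_on(79): all voices busy, STEAL voice 1 (pitch 60, oldest) -> assign | voices=[67 79]
Op 9: note_off(67): free voice 0 | voices=[- 79]
Op 10: note_off(79): free voice 1 | voices=[- -]
Op 11: note_on(66): voice 0 is free -> assigned | voices=[66 -]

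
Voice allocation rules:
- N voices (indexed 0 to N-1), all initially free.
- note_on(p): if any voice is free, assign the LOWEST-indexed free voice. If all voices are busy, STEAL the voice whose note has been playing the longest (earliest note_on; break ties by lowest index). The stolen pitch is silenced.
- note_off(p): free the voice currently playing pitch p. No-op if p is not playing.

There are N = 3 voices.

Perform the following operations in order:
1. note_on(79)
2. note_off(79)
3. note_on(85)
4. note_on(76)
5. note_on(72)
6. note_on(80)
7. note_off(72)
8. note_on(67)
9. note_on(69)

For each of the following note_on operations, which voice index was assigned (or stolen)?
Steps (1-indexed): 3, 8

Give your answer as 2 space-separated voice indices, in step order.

Op 1: note_on(79): voice 0 is free -> assigned | voices=[79 - -]
Op 2: note_off(79): free voice 0 | voices=[- - -]
Op 3: note_on(85): voice 0 is free -> assigned | voices=[85 - -]
Op 4: note_on(76): voice 1 is free -> assigned | voices=[85 76 -]
Op 5: note_on(72): voice 2 is free -> assigned | voices=[85 76 72]
Op 6: note_on(80): all voices busy, STEAL voice 0 (pitch 85, oldest) -> assign | voices=[80 76 72]
Op 7: note_off(72): free voice 2 | voices=[80 76 -]
Op 8: note_on(67): voice 2 is free -> assigned | voices=[80 76 67]
Op 9: note_on(69): all voices busy, STEAL voice 1 (pitch 76, oldest) -> assign | voices=[80 69 67]

Answer: 0 2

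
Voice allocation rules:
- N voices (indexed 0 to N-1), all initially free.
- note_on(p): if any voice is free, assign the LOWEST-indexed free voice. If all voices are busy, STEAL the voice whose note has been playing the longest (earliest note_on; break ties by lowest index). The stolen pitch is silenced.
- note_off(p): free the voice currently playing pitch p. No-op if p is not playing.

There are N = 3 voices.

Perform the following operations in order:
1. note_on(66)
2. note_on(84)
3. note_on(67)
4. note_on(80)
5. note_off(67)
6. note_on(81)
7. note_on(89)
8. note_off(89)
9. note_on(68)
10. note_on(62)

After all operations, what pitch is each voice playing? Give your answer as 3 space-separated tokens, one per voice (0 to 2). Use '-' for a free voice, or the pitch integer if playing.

Op 1: note_on(66): voice 0 is free -> assigned | voices=[66 - -]
Op 2: note_on(84): voice 1 is free -> assigned | voices=[66 84 -]
Op 3: note_on(67): voice 2 is free -> assigned | voices=[66 84 67]
Op 4: note_on(80): all voices busy, STEAL voice 0 (pitch 66, oldest) -> assign | voices=[80 84 67]
Op 5: note_off(67): free voice 2 | voices=[80 84 -]
Op 6: note_on(81): voice 2 is free -> assigned | voices=[80 84 81]
Op 7: note_on(89): all voices busy, STEAL voice 1 (pitch 84, oldest) -> assign | voices=[80 89 81]
Op 8: note_off(89): free voice 1 | voices=[80 - 81]
Op 9: note_on(68): voice 1 is free -> assigned | voices=[80 68 81]
Op 10: note_on(62): all voices busy, STEAL voice 0 (pitch 80, oldest) -> assign | voices=[62 68 81]

Answer: 62 68 81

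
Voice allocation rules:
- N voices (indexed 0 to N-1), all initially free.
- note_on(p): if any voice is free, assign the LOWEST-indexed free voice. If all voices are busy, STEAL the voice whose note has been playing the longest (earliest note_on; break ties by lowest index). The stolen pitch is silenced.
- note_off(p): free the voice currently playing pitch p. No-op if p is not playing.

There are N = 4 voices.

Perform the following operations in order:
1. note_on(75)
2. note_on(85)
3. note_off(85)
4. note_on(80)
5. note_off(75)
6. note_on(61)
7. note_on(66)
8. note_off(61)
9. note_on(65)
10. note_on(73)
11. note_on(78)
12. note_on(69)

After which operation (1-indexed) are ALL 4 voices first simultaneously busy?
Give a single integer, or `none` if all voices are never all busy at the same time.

Op 1: note_on(75): voice 0 is free -> assigned | voices=[75 - - -]
Op 2: note_on(85): voice 1 is free -> assigned | voices=[75 85 - -]
Op 3: note_off(85): free voice 1 | voices=[75 - - -]
Op 4: note_on(80): voice 1 is free -> assigned | voices=[75 80 - -]
Op 5: note_off(75): free voice 0 | voices=[- 80 - -]
Op 6: note_on(61): voice 0 is free -> assigned | voices=[61 80 - -]
Op 7: note_on(66): voice 2 is free -> assigned | voices=[61 80 66 -]
Op 8: note_off(61): free voice 0 | voices=[- 80 66 -]
Op 9: note_on(65): voice 0 is free -> assigned | voices=[65 80 66 -]
Op 10: note_on(73): voice 3 is free -> assigned | voices=[65 80 66 73]
Op 11: note_on(78): all voices busy, STEAL voice 1 (pitch 80, oldest) -> assign | voices=[65 78 66 73]
Op 12: note_on(69): all voices busy, STEAL voice 2 (pitch 66, oldest) -> assign | voices=[65 78 69 73]

Answer: 10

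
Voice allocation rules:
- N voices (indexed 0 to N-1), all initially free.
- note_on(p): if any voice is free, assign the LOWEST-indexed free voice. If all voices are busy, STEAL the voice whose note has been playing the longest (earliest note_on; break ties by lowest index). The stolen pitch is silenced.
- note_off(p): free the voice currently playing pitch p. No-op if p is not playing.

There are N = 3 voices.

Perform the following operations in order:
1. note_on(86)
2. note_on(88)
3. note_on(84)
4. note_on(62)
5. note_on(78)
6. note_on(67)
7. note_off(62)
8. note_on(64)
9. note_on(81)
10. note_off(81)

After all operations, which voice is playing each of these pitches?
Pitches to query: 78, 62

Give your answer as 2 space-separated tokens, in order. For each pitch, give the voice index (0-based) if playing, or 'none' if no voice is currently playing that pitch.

Op 1: note_on(86): voice 0 is free -> assigned | voices=[86 - -]
Op 2: note_on(88): voice 1 is free -> assigned | voices=[86 88 -]
Op 3: note_on(84): voice 2 is free -> assigned | voices=[86 88 84]
Op 4: note_on(62): all voices busy, STEAL voice 0 (pitch 86, oldest) -> assign | voices=[62 88 84]
Op 5: note_on(78): all voices busy, STEAL voice 1 (pitch 88, oldest) -> assign | voices=[62 78 84]
Op 6: note_on(67): all voices busy, STEAL voice 2 (pitch 84, oldest) -> assign | voices=[62 78 67]
Op 7: note_off(62): free voice 0 | voices=[- 78 67]
Op 8: note_on(64): voice 0 is free -> assigned | voices=[64 78 67]
Op 9: note_on(81): all voices busy, STEAL voice 1 (pitch 78, oldest) -> assign | voices=[64 81 67]
Op 10: note_off(81): free voice 1 | voices=[64 - 67]

Answer: none none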